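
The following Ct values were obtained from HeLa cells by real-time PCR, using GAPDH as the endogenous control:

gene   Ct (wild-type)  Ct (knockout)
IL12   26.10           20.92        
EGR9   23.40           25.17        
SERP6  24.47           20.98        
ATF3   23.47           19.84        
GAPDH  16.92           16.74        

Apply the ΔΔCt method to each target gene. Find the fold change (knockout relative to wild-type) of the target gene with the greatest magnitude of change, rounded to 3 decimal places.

32.000

IL12: ΔΔCt = (20.92−16.74) − (26.10−16.92) = 4.18 − 9.18 = -5.00; fold change = 2^5.00 = 32.000
EGR9: ΔΔCt = (25.17−16.74) − (23.40−16.92) = 8.43 − 6.48 = 1.95; fold change = 2^-1.95 = 0.259
SERP6: ΔΔCt = (20.98−16.74) − (24.47−16.92) = 4.24 − 7.55 = -3.31; fold change = 2^3.31 = 9.918
ATF3: ΔΔCt = (19.84−16.74) − (23.47−16.92) = 3.10 − 6.55 = -3.45; fold change = 2^3.45 = 10.928
IL12 has the largest |ΔΔCt| = 5.00.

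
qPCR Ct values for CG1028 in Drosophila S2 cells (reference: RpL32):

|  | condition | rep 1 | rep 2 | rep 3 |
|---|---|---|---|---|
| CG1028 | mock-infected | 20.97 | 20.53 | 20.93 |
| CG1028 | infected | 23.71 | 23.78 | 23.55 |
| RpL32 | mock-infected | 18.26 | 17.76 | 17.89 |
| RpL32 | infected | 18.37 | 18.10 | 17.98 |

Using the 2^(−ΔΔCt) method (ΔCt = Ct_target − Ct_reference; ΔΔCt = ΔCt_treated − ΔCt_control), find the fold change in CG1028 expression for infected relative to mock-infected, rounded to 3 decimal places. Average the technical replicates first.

0.155

Mean Ct: CG1028 mock-infected 20.810; CG1028 infected 23.680; RpL32 mock-infected 17.970; RpL32 infected 18.150
ΔCt(mock-infected) = 20.810 − 17.970 = 2.840
ΔCt(infected) = 23.680 − 18.150 = 5.530
ΔΔCt = 5.530 − 2.840 = 2.690
Fold change = 2^(−2.690) = 0.1550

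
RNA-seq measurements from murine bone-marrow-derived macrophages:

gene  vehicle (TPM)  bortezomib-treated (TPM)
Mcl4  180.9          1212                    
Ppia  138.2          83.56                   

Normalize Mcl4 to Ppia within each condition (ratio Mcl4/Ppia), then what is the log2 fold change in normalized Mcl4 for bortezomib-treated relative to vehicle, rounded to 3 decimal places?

3.470

Mcl4/Ppia (vehicle) = 180.9 / 138.2 = 1.309
Mcl4/Ppia (bortezomib-treated) = 1212 / 83.56 = 14.505
Fold change = 14.505 / 1.309 = 11.0809
log2(11.0809) = 3.4700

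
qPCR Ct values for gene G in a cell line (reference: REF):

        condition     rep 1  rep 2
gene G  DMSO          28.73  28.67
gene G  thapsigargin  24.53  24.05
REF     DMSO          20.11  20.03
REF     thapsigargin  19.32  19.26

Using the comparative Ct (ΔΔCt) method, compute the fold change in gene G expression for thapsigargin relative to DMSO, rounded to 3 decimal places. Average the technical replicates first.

12.381

Mean Ct: gene G DMSO 28.700; gene G thapsigargin 24.290; REF DMSO 20.070; REF thapsigargin 19.290
ΔCt(DMSO) = 28.700 − 20.070 = 8.630
ΔCt(thapsigargin) = 24.290 − 19.290 = 5.000
ΔΔCt = 5.000 − 8.630 = -3.630
Fold change = 2^(−(-3.630)) = 2^3.630 = 12.3805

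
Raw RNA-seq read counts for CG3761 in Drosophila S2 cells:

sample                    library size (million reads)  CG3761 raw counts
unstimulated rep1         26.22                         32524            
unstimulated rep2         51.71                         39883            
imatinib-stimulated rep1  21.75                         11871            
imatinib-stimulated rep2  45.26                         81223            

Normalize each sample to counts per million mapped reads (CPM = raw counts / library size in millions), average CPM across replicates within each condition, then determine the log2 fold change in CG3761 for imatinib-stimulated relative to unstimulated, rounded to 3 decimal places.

CPM(unstimulated rep1) = 32524 / 26.22 = 1240.4272
CPM(unstimulated rep2) = 39883 / 51.71 = 771.2822
CPM(imatinib-stimulated rep1) = 11871 / 21.75 = 545.7931
CPM(imatinib-stimulated rep2) = 81223 / 45.26 = 1794.5868
mean CPM(unstimulated) = 1005.8547; mean CPM(imatinib-stimulated) = 1170.1900
Fold change = 1170.1900 / 1005.8547 = 1.16338
log2(1.16338) = 0.2183

0.218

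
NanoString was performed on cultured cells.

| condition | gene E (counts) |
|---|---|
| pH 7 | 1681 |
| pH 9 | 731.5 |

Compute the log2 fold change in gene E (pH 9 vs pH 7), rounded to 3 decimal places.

-1.200

Fold change = 731.5 / 1681 = 0.4352
log2(0.4352) = -1.2004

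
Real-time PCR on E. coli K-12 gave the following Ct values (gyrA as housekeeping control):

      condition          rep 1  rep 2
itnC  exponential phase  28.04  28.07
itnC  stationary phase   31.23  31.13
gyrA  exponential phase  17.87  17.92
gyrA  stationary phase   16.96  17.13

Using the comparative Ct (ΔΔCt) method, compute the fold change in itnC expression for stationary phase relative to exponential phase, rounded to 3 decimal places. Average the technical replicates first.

0.064

Mean Ct: itnC exponential phase 28.055; itnC stationary phase 31.180; gyrA exponential phase 17.895; gyrA stationary phase 17.045
ΔCt(exponential phase) = 28.055 − 17.895 = 10.160
ΔCt(stationary phase) = 31.180 − 17.045 = 14.135
ΔΔCt = 14.135 − 10.160 = 3.975
Fold change = 2^(−3.975) = 0.0636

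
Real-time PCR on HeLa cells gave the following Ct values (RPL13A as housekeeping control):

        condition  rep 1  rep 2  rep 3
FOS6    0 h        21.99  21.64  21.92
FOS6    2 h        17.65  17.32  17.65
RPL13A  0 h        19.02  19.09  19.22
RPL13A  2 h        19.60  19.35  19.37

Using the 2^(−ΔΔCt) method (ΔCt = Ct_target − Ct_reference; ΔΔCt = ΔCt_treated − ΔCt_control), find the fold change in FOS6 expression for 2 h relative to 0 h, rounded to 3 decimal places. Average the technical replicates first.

24.933

Mean Ct: FOS6 0 h 21.850; FOS6 2 h 17.540; RPL13A 0 h 19.110; RPL13A 2 h 19.440
ΔCt(0 h) = 21.850 − 19.110 = 2.740
ΔCt(2 h) = 17.540 − 19.440 = -1.900
ΔΔCt = -1.900 − 2.740 = -4.640
Fold change = 2^(−(-4.640)) = 2^4.640 = 24.9333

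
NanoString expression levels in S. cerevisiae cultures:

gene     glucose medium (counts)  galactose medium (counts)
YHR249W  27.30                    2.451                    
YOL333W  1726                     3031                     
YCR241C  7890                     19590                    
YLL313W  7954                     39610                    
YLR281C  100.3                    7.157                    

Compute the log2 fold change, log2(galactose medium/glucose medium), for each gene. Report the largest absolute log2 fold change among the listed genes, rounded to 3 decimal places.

3.809

log2(2.451/27.30) = -3.477  (YHR249W)
log2(3031/1726) = 0.812  (YOL333W)
log2(19590/7890) = 1.312  (YCR241C)
log2(39610/7954) = 2.316  (YLL313W)
log2(7.157/100.3) = -3.809  (YLR281C)
The largest magnitude belongs to YLR281C.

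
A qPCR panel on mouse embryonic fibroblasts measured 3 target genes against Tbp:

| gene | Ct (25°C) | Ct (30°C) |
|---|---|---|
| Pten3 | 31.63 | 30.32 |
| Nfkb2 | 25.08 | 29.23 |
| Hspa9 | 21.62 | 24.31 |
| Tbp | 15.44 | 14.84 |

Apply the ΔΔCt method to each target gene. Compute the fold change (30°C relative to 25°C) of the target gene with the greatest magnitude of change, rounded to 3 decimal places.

0.037

Pten3: ΔΔCt = (30.32−14.84) − (31.63−15.44) = 15.48 − 16.19 = -0.71; fold change = 2^0.71 = 1.636
Nfkb2: ΔΔCt = (29.23−14.84) − (25.08−15.44) = 14.39 − 9.64 = 4.75; fold change = 2^-4.75 = 0.037
Hspa9: ΔΔCt = (24.31−14.84) − (21.62−15.44) = 9.47 − 6.18 = 3.29; fold change = 2^-3.29 = 0.102
Nfkb2 has the largest |ΔΔCt| = 4.75.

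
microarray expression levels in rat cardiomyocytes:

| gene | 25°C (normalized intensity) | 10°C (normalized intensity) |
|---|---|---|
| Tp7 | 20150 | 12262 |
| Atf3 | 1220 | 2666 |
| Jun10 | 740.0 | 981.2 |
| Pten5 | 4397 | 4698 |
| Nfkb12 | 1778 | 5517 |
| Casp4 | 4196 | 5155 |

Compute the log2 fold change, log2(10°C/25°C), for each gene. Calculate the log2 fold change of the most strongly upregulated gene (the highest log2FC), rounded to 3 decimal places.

1.634

log2(12262/20150) = -0.717  (Tp7)
log2(2666/1220) = 1.128  (Atf3)
log2(981.2/740.0) = 0.407  (Jun10)
log2(4698/4397) = 0.096  (Pten5)
log2(5517/1778) = 1.634  (Nfkb12)
log2(5155/4196) = 0.297  (Casp4)
Nfkb12 is most strongly upregulated.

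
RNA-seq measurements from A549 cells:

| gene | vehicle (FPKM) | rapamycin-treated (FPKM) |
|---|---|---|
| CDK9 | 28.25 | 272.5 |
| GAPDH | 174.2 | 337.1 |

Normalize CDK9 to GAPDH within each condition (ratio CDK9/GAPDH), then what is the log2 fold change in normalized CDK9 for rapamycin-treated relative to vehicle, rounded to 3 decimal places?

CDK9/GAPDH (vehicle) = 28.25 / 174.2 = 0.16217
CDK9/GAPDH (rapamycin-treated) = 272.5 / 337.1 = 0.80837
Fold change = 0.80837 / 0.16217 = 4.9847
log2(4.9847) = 2.3175

2.318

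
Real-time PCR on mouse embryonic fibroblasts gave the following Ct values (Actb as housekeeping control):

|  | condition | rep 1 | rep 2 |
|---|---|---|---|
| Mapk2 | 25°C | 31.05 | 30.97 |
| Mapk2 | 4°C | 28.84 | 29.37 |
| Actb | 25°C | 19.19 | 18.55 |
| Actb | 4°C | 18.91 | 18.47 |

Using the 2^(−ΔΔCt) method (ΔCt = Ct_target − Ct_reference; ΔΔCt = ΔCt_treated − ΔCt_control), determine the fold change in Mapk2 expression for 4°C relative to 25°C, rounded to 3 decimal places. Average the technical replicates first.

Mean Ct: Mapk2 25°C 31.010; Mapk2 4°C 29.105; Actb 25°C 18.870; Actb 4°C 18.690
ΔCt(25°C) = 31.010 − 18.870 = 12.140
ΔCt(4°C) = 29.105 − 18.690 = 10.415
ΔΔCt = 10.415 − 12.140 = -1.725
Fold change = 2^(−(-1.725)) = 2^1.725 = 3.3058

3.306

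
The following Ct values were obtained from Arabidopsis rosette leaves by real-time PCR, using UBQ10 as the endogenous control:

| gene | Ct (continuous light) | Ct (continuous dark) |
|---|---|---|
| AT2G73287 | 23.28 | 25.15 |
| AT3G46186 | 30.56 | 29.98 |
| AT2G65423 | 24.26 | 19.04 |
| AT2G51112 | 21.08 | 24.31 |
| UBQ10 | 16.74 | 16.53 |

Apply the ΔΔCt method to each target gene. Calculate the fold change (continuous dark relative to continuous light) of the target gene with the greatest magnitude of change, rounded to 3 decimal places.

32.223

AT2G73287: ΔΔCt = (25.15−16.53) − (23.28−16.74) = 8.62 − 6.54 = 2.08; fold change = 2^-2.08 = 0.237
AT3G46186: ΔΔCt = (29.98−16.53) − (30.56−16.74) = 13.45 − 13.82 = -0.37; fold change = 2^0.37 = 1.292
AT2G65423: ΔΔCt = (19.04−16.53) − (24.26−16.74) = 2.51 − 7.52 = -5.01; fold change = 2^5.01 = 32.223
AT2G51112: ΔΔCt = (24.31−16.53) − (21.08−16.74) = 7.78 − 4.34 = 3.44; fold change = 2^-3.44 = 0.092
AT2G65423 has the largest |ΔΔCt| = 5.01.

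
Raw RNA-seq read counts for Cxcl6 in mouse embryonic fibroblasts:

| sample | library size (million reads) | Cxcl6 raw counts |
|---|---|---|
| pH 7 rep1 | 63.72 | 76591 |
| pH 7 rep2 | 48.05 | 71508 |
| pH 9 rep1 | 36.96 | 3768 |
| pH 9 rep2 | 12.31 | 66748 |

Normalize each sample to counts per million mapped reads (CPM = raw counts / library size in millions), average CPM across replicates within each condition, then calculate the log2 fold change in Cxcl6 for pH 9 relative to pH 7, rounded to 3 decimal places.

1.038

CPM(pH 7 rep1) = 76591 / 63.72 = 1201.9931
CPM(pH 7 rep2) = 71508 / 48.05 = 1488.1998
CPM(pH 9 rep1) = 3768 / 36.96 = 101.9481
CPM(pH 9 rep2) = 66748 / 12.31 = 5422.2583
mean CPM(pH 7) = 1345.0964; mean CPM(pH 9) = 2762.1032
Fold change = 2762.1032 / 1345.0964 = 2.05346
log2(2.05346) = 1.0381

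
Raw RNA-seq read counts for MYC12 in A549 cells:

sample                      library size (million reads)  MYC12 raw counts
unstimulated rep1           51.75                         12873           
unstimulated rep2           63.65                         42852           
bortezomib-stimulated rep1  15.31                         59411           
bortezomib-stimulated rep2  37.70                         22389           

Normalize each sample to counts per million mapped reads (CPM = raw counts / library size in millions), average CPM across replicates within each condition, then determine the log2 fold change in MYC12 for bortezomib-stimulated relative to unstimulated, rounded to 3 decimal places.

CPM(unstimulated rep1) = 12873 / 51.75 = 248.7536
CPM(unstimulated rep2) = 42852 / 63.65 = 673.2443
CPM(bortezomib-stimulated rep1) = 59411 / 15.31 = 3880.5356
CPM(bortezomib-stimulated rep2) = 22389 / 37.70 = 593.8727
mean CPM(unstimulated) = 460.9990; mean CPM(bortezomib-stimulated) = 2237.2041
Fold change = 2237.2041 / 460.9990 = 4.85295
log2(4.85295) = 2.2789

2.279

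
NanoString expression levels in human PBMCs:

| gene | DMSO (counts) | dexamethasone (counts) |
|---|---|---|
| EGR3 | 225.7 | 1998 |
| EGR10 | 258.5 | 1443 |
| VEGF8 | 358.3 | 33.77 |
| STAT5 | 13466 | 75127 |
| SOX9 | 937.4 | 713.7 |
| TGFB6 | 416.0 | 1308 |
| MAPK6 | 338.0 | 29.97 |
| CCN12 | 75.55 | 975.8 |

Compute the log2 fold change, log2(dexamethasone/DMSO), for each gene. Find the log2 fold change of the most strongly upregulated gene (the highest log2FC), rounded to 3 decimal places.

log2(1998/225.7) = 3.146  (EGR3)
log2(1443/258.5) = 2.481  (EGR10)
log2(33.77/358.3) = -3.407  (VEGF8)
log2(75127/13466) = 2.480  (STAT5)
log2(713.7/937.4) = -0.393  (SOX9)
log2(1308/416.0) = 1.653  (TGFB6)
log2(29.97/338.0) = -3.495  (MAPK6)
log2(975.8/75.55) = 3.691  (CCN12)
CCN12 is most strongly upregulated.

3.691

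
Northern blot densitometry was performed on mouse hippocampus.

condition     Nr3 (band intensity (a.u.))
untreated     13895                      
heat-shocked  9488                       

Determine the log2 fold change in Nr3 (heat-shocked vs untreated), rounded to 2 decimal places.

-0.55

Fold change = 9488 / 13895 = 0.6828
log2(0.6828) = -0.550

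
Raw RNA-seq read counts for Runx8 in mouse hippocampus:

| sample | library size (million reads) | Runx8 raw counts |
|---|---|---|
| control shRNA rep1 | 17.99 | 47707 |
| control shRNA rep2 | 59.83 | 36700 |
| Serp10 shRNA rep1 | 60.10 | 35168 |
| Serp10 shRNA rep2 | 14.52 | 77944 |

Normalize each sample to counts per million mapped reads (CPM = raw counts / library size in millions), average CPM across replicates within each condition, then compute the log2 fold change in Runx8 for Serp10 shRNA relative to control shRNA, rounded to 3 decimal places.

CPM(control shRNA rep1) = 47707 / 17.99 = 2651.8621
CPM(control shRNA rep2) = 36700 / 59.83 = 613.4046
CPM(Serp10 shRNA rep1) = 35168 / 60.10 = 585.1581
CPM(Serp10 shRNA rep2) = 77944 / 14.52 = 5368.0441
mean CPM(control shRNA) = 1632.6334; mean CPM(Serp10 shRNA) = 2976.6011
Fold change = 2976.6011 / 1632.6334 = 1.82319
log2(1.82319) = 0.8665

0.866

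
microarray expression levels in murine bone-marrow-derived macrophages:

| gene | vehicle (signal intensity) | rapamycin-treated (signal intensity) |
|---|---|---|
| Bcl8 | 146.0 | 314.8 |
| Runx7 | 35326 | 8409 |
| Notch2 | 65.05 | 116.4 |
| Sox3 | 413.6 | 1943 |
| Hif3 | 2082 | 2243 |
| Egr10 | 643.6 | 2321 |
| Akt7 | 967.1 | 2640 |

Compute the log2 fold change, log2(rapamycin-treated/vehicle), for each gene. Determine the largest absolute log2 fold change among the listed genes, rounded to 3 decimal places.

log2(314.8/146.0) = 1.108  (Bcl8)
log2(8409/35326) = -2.071  (Runx7)
log2(116.4/65.05) = 0.839  (Notch2)
log2(1943/413.6) = 2.232  (Sox3)
log2(2243/2082) = 0.107  (Hif3)
log2(2321/643.6) = 1.851  (Egr10)
log2(2640/967.1) = 1.449  (Akt7)
The largest magnitude belongs to Sox3.

2.232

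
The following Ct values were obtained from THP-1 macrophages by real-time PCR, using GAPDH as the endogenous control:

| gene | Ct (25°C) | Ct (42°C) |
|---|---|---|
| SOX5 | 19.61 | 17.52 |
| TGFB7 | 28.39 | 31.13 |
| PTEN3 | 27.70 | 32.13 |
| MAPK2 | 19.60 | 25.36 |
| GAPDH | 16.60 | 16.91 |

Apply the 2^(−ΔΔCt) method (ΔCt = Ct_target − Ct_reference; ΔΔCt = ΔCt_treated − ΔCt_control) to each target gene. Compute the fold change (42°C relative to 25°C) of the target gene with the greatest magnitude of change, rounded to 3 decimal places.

0.023

SOX5: ΔΔCt = (17.52−16.91) − (19.61−16.60) = 0.61 − 3.01 = -2.40; fold change = 2^2.40 = 5.278
TGFB7: ΔΔCt = (31.13−16.91) − (28.39−16.60) = 14.22 − 11.79 = 2.43; fold change = 2^-2.43 = 0.186
PTEN3: ΔΔCt = (32.13−16.91) − (27.70−16.60) = 15.22 − 11.10 = 4.12; fold change = 2^-4.12 = 0.058
MAPK2: ΔΔCt = (25.36−16.91) − (19.60−16.60) = 8.45 − 3.00 = 5.45; fold change = 2^-5.45 = 0.023
MAPK2 has the largest |ΔΔCt| = 5.45.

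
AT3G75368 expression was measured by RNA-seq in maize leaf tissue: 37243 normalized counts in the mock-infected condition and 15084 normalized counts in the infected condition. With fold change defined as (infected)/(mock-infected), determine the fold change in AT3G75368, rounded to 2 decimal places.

Fold change = 15084 / 37243 = 0.405
AT3G75368 is downregulated.

0.41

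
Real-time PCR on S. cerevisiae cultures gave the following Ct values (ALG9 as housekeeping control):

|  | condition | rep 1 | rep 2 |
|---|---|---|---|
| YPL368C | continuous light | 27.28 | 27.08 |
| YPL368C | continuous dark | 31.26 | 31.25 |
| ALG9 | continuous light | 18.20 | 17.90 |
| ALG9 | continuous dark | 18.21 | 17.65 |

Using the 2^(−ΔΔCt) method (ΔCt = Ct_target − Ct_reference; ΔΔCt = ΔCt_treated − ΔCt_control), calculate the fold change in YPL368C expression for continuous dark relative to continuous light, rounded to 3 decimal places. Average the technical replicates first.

0.055

Mean Ct: YPL368C continuous light 27.180; YPL368C continuous dark 31.255; ALG9 continuous light 18.050; ALG9 continuous dark 17.930
ΔCt(continuous light) = 27.180 − 18.050 = 9.130
ΔCt(continuous dark) = 31.255 − 17.930 = 13.325
ΔΔCt = 13.325 − 9.130 = 4.195
Fold change = 2^(−4.195) = 0.0546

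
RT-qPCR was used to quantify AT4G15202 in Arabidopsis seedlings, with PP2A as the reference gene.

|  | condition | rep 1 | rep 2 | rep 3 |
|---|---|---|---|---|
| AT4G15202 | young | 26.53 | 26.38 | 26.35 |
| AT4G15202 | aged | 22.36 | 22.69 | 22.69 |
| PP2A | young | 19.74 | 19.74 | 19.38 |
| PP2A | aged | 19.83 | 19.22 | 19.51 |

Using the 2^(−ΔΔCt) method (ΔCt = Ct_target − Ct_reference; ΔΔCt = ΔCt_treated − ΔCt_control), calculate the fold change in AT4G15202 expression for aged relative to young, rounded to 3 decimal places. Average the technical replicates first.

13.361

Mean Ct: AT4G15202 young 26.420; AT4G15202 aged 22.580; PP2A young 19.620; PP2A aged 19.520
ΔCt(young) = 26.420 − 19.620 = 6.800
ΔCt(aged) = 22.580 − 19.520 = 3.060
ΔΔCt = 3.060 − 6.800 = -3.740
Fold change = 2^(−(-3.740)) = 2^3.740 = 13.3614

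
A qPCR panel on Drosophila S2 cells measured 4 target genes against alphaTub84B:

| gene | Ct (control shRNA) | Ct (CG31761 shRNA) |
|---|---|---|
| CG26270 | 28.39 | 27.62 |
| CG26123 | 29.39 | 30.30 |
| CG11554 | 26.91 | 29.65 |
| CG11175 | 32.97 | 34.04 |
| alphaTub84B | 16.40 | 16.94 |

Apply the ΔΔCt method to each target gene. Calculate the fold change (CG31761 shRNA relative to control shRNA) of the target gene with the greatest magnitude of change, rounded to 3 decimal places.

0.218

CG26270: ΔΔCt = (27.62−16.94) − (28.39−16.40) = 10.68 − 11.99 = -1.31; fold change = 2^1.31 = 2.479
CG26123: ΔΔCt = (30.30−16.94) − (29.39−16.40) = 13.36 − 12.99 = 0.37; fold change = 2^-0.37 = 0.774
CG11554: ΔΔCt = (29.65−16.94) − (26.91−16.40) = 12.71 − 10.51 = 2.20; fold change = 2^-2.20 = 0.218
CG11175: ΔΔCt = (34.04−16.94) − (32.97−16.40) = 17.10 − 16.57 = 0.53; fold change = 2^-0.53 = 0.693
CG11554 has the largest |ΔΔCt| = 2.20.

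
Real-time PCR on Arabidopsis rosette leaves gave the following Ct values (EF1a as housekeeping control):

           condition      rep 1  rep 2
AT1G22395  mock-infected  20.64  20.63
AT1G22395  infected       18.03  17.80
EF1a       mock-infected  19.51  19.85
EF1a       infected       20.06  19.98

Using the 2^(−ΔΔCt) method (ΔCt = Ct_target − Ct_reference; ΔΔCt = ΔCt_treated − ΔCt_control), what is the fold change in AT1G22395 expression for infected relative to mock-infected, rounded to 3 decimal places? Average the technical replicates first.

8.340

Mean Ct: AT1G22395 mock-infected 20.635; AT1G22395 infected 17.915; EF1a mock-infected 19.680; EF1a infected 20.020
ΔCt(mock-infected) = 20.635 − 19.680 = 0.955
ΔCt(infected) = 17.915 − 20.020 = -2.105
ΔΔCt = -2.105 − 0.955 = -3.060
Fold change = 2^(−(-3.060)) = 2^3.060 = 8.3397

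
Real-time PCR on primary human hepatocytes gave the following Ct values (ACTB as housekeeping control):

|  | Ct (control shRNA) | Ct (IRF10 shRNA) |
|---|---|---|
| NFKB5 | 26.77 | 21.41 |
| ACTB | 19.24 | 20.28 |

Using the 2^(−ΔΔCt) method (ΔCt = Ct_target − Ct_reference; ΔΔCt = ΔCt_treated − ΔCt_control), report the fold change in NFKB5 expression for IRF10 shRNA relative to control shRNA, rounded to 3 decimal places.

84.449

ΔCt(control shRNA) = 26.770 − 19.240 = 7.530
ΔCt(IRF10 shRNA) = 21.410 − 20.280 = 1.130
ΔΔCt = 1.130 − 7.530 = -6.400
Fold change = 2^(−(-6.400)) = 2^6.400 = 84.4485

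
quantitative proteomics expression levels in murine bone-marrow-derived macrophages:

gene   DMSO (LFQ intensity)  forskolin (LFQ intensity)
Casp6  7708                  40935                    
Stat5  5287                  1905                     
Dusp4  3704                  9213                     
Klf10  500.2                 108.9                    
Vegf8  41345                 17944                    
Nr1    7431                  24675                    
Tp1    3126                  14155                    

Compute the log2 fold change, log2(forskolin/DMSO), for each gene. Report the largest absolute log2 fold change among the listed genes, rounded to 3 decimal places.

2.409

log2(40935/7708) = 2.409  (Casp6)
log2(1905/5287) = -1.473  (Stat5)
log2(9213/3704) = 1.315  (Dusp4)
log2(108.9/500.2) = -2.200  (Klf10)
log2(17944/41345) = -1.204  (Vegf8)
log2(24675/7431) = 1.731  (Nr1)
log2(14155/3126) = 2.179  (Tp1)
The largest magnitude belongs to Casp6.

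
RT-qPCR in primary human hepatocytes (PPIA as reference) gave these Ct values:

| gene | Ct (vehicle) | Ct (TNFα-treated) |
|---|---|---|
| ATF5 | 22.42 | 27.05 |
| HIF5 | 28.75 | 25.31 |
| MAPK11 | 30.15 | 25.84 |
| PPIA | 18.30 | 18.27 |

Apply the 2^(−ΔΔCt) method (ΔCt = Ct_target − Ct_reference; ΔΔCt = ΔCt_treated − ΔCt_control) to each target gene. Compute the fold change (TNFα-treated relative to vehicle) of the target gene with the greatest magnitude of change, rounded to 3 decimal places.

ATF5: ΔΔCt = (27.05−18.27) − (22.42−18.30) = 8.78 − 4.12 = 4.66; fold change = 2^-4.66 = 0.040
HIF5: ΔΔCt = (25.31−18.27) − (28.75−18.30) = 7.04 − 10.45 = -3.41; fold change = 2^3.41 = 10.629
MAPK11: ΔΔCt = (25.84−18.27) − (30.15−18.30) = 7.57 − 11.85 = -4.28; fold change = 2^4.28 = 19.427
ATF5 has the largest |ΔΔCt| = 4.66.

0.040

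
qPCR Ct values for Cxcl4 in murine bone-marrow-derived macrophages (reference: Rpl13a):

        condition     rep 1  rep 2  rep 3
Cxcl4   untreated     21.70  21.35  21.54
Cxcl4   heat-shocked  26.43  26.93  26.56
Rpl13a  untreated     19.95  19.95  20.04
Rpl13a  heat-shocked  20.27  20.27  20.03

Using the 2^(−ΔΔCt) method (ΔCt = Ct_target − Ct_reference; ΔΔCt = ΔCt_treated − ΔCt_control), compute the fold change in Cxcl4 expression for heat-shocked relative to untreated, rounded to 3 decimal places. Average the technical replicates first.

Mean Ct: Cxcl4 untreated 21.530; Cxcl4 heat-shocked 26.640; Rpl13a untreated 19.980; Rpl13a heat-shocked 20.190
ΔCt(untreated) = 21.530 − 19.980 = 1.550
ΔCt(heat-shocked) = 26.640 − 20.190 = 6.450
ΔΔCt = 6.450 − 1.550 = 4.900
Fold change = 2^(−4.900) = 0.0335

0.033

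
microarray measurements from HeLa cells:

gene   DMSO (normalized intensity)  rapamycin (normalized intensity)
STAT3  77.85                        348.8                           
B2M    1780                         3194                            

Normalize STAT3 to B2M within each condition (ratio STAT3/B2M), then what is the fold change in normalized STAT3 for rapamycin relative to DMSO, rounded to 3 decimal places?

2.497

STAT3/B2M (DMSO) = 77.85 / 1780 = 0.043736
STAT3/B2M (rapamycin) = 348.8 / 3194 = 0.1092
Fold change = 0.1092 / 0.043736 = 2.4969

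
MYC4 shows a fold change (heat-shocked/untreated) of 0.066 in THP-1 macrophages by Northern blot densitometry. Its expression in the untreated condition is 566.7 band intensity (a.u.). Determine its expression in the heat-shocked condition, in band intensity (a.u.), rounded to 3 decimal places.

37.402

heat-shocked expression = 566.7 × 0.066 = 37.402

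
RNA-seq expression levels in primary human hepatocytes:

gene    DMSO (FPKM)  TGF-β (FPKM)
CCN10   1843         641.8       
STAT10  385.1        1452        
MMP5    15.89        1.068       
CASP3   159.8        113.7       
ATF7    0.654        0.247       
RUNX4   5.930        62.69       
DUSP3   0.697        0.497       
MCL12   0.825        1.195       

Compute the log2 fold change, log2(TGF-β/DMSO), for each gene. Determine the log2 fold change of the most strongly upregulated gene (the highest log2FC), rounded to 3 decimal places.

log2(641.8/1843) = -1.522  (CCN10)
log2(1452/385.1) = 1.915  (STAT10)
log2(1.068/15.89) = -3.895  (MMP5)
log2(113.7/159.8) = -0.491  (CASP3)
log2(0.247/0.654) = -1.405  (ATF7)
log2(62.69/5.930) = 3.402  (RUNX4)
log2(0.497/0.697) = -0.488  (DUSP3)
log2(1.195/0.825) = 0.535  (MCL12)
RUNX4 is most strongly upregulated.

3.402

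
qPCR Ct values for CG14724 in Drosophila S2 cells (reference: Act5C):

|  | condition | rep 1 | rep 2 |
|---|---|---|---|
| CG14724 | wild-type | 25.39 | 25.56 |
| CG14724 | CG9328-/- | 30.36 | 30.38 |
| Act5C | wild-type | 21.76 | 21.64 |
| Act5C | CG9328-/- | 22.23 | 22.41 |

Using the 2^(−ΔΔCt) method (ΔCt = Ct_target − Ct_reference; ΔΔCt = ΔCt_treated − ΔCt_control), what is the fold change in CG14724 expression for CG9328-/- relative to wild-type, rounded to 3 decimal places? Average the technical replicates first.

Mean Ct: CG14724 wild-type 25.475; CG14724 CG9328-/- 30.370; Act5C wild-type 21.700; Act5C CG9328-/- 22.320
ΔCt(wild-type) = 25.475 − 21.700 = 3.775
ΔCt(CG9328-/-) = 30.370 − 22.320 = 8.050
ΔΔCt = 8.050 − 3.775 = 4.275
Fold change = 2^(−4.275) = 0.0517

0.052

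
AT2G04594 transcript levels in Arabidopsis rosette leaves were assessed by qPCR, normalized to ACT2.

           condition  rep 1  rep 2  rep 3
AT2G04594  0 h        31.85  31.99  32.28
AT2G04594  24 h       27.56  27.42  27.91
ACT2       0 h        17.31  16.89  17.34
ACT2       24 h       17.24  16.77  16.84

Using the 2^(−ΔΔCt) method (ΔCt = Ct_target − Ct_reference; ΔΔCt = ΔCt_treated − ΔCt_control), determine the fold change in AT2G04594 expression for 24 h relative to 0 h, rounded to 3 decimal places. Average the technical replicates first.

18.126

Mean Ct: AT2G04594 0 h 32.040; AT2G04594 24 h 27.630; ACT2 0 h 17.180; ACT2 24 h 16.950
ΔCt(0 h) = 32.040 − 17.180 = 14.860
ΔCt(24 h) = 27.630 − 16.950 = 10.680
ΔΔCt = 10.680 − 14.860 = -4.180
Fold change = 2^(−(-4.180)) = 2^4.180 = 18.1261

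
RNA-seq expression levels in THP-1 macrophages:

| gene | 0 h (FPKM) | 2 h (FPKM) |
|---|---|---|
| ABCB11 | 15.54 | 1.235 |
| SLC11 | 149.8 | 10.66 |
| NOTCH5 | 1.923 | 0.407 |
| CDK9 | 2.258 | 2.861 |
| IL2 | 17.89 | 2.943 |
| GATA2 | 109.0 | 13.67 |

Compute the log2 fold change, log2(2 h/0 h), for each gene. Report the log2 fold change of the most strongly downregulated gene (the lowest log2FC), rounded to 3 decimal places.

log2(1.235/15.54) = -3.653  (ABCB11)
log2(10.66/149.8) = -3.813  (SLC11)
log2(0.407/1.923) = -2.240  (NOTCH5)
log2(2.861/2.258) = 0.341  (CDK9)
log2(2.943/17.89) = -2.604  (IL2)
log2(13.67/109.0) = -2.995  (GATA2)
SLC11 is most strongly downregulated.

-3.813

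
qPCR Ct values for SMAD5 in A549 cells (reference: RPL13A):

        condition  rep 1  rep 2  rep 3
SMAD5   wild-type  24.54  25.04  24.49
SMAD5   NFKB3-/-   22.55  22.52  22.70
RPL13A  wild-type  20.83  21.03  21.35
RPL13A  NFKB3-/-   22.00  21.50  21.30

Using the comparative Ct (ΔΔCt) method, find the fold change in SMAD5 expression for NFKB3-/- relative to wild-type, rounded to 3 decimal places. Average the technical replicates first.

Mean Ct: SMAD5 wild-type 24.690; SMAD5 NFKB3-/- 22.590; RPL13A wild-type 21.070; RPL13A NFKB3-/- 21.600
ΔCt(wild-type) = 24.690 − 21.070 = 3.620
ΔCt(NFKB3-/-) = 22.590 − 21.600 = 0.990
ΔΔCt = 0.990 − 3.620 = -2.630
Fold change = 2^(−(-2.630)) = 2^2.630 = 6.1903

6.190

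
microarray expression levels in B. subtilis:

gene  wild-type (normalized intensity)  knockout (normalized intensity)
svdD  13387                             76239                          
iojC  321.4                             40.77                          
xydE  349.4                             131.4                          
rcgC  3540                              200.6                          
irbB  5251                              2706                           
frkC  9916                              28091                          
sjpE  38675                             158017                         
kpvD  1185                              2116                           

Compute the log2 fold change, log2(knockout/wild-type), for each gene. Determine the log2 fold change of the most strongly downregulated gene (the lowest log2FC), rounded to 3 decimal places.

log2(76239/13387) = 2.510  (svdD)
log2(40.77/321.4) = -2.979  (iojC)
log2(131.4/349.4) = -1.411  (xydE)
log2(200.6/3540) = -4.141  (rcgC)
log2(2706/5251) = -0.956  (irbB)
log2(28091/9916) = 1.502  (frkC)
log2(158017/38675) = 2.031  (sjpE)
log2(2116/1185) = 0.836  (kpvD)
rcgC is most strongly downregulated.

-4.141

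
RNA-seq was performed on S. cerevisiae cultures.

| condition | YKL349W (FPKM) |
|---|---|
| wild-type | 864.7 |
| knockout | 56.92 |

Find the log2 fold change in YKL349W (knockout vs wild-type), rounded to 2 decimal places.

-3.93

Fold change = 56.92 / 864.7 = 0.0658
log2(0.0658) = -3.925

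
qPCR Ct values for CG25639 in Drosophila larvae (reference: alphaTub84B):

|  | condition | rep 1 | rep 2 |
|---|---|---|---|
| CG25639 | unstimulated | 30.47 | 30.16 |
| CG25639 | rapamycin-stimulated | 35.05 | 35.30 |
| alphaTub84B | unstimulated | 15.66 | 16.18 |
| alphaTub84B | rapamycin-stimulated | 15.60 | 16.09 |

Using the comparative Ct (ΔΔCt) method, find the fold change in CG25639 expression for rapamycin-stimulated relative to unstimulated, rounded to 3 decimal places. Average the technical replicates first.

0.033

Mean Ct: CG25639 unstimulated 30.315; CG25639 rapamycin-stimulated 35.175; alphaTub84B unstimulated 15.920; alphaTub84B rapamycin-stimulated 15.845
ΔCt(unstimulated) = 30.315 − 15.920 = 14.395
ΔCt(rapamycin-stimulated) = 35.175 − 15.845 = 19.330
ΔΔCt = 19.330 − 14.395 = 4.935
Fold change = 2^(−4.935) = 0.0327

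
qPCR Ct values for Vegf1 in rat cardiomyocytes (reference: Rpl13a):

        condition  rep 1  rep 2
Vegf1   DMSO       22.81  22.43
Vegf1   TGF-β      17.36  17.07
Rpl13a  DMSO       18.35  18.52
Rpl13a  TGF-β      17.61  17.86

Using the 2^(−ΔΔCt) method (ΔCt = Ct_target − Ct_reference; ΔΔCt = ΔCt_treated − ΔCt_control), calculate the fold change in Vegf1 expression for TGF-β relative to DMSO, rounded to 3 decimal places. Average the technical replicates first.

Mean Ct: Vegf1 DMSO 22.620; Vegf1 TGF-β 17.215; Rpl13a DMSO 18.435; Rpl13a TGF-β 17.735
ΔCt(DMSO) = 22.620 − 18.435 = 4.185
ΔCt(TGF-β) = 17.215 − 17.735 = -0.520
ΔΔCt = -0.520 − 4.185 = -4.705
Fold change = 2^(−(-4.705)) = 2^4.705 = 26.0823

26.082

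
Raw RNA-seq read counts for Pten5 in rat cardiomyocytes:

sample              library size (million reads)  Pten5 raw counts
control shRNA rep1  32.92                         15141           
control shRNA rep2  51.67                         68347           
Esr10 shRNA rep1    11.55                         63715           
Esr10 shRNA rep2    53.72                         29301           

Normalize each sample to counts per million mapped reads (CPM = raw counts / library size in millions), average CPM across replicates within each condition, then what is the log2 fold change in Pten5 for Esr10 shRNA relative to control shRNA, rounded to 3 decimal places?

CPM(control shRNA rep1) = 15141 / 32.92 = 459.9332
CPM(control shRNA rep2) = 68347 / 51.67 = 1322.7598
CPM(Esr10 shRNA rep1) = 63715 / 11.55 = 5516.4502
CPM(Esr10 shRNA rep2) = 29301 / 53.72 = 545.4393
mean CPM(control shRNA) = 891.3465; mean CPM(Esr10 shRNA) = 3030.9448
Fold change = 3030.9448 / 891.3465 = 3.40041
log2(3.40041) = 1.7657

1.766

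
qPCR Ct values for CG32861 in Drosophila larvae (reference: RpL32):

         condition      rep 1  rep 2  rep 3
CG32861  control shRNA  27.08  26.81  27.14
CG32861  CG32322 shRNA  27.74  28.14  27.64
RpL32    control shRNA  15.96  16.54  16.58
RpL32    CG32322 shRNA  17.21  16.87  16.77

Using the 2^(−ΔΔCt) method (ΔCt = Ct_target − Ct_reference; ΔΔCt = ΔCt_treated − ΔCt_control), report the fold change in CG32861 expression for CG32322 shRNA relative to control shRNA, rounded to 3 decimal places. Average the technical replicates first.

Mean Ct: CG32861 control shRNA 27.010; CG32861 CG32322 shRNA 27.840; RpL32 control shRNA 16.360; RpL32 CG32322 shRNA 16.950
ΔCt(control shRNA) = 27.010 − 16.360 = 10.650
ΔCt(CG32322 shRNA) = 27.840 − 16.950 = 10.890
ΔΔCt = 10.890 − 10.650 = 0.240
Fold change = 2^(−0.240) = 0.8467

0.847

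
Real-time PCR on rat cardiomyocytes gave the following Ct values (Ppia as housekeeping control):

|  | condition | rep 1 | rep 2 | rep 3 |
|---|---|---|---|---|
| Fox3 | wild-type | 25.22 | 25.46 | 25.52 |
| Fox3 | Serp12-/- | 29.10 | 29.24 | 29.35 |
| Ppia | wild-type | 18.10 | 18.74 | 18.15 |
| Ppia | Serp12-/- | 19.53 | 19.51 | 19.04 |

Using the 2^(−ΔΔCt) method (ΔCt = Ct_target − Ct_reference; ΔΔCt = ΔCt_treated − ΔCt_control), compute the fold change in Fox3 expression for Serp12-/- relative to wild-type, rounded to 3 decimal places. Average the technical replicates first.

Mean Ct: Fox3 wild-type 25.400; Fox3 Serp12-/- 29.230; Ppia wild-type 18.330; Ppia Serp12-/- 19.360
ΔCt(wild-type) = 25.400 − 18.330 = 7.070
ΔCt(Serp12-/-) = 29.230 − 19.360 = 9.870
ΔΔCt = 9.870 − 7.070 = 2.800
Fold change = 2^(−2.800) = 0.1436

0.144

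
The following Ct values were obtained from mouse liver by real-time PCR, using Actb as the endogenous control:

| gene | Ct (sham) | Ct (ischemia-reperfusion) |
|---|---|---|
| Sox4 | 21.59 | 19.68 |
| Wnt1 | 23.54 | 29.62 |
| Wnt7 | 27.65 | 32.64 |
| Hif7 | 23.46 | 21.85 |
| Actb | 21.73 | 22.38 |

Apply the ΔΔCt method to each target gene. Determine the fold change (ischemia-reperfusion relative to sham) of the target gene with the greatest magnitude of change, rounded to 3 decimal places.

Sox4: ΔΔCt = (19.68−22.38) − (21.59−21.73) = -2.70 − (-0.14) = -2.56; fold change = 2^2.56 = 5.897
Wnt1: ΔΔCt = (29.62−22.38) − (23.54−21.73) = 7.24 − 1.81 = 5.43; fold change = 2^-5.43 = 0.023
Wnt7: ΔΔCt = (32.64−22.38) − (27.65−21.73) = 10.26 − 5.92 = 4.34; fold change = 2^-4.34 = 0.049
Hif7: ΔΔCt = (21.85−22.38) − (23.46−21.73) = -0.53 − 1.73 = -2.26; fold change = 2^2.26 = 4.790
Wnt1 has the largest |ΔΔCt| = 5.43.

0.023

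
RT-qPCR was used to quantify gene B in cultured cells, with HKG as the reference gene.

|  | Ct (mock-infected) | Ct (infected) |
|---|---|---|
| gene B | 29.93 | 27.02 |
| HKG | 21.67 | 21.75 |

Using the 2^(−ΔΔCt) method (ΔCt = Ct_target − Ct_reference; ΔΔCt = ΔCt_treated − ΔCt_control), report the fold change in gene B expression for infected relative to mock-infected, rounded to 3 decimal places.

ΔCt(mock-infected) = 29.930 − 21.670 = 8.260
ΔCt(infected) = 27.020 − 21.750 = 5.270
ΔΔCt = 5.270 − 8.260 = -2.990
Fold change = 2^(−(-2.990)) = 2^2.990 = 7.9447

7.945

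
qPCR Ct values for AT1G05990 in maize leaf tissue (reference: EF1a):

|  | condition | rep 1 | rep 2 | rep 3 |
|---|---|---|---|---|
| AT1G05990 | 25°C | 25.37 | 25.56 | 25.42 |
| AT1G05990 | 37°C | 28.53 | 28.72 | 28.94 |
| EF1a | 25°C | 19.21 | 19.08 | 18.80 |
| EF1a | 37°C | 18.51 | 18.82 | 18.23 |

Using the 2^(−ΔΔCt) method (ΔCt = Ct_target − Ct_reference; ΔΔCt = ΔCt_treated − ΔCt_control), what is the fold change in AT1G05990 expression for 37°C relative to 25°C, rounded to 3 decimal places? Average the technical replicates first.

0.072

Mean Ct: AT1G05990 25°C 25.450; AT1G05990 37°C 28.730; EF1a 25°C 19.030; EF1a 37°C 18.520
ΔCt(25°C) = 25.450 − 19.030 = 6.420
ΔCt(37°C) = 28.730 − 18.520 = 10.210
ΔΔCt = 10.210 − 6.420 = 3.790
Fold change = 2^(−3.790) = 0.0723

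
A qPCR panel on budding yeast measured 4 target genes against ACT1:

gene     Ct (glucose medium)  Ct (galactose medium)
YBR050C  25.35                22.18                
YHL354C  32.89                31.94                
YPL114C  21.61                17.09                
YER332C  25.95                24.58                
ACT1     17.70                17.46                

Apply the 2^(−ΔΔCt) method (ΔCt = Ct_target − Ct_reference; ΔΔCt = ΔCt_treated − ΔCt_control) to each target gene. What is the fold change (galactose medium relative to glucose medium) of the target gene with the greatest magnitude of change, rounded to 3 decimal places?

19.427

YBR050C: ΔΔCt = (22.18−17.46) − (25.35−17.70) = 4.72 − 7.65 = -2.93; fold change = 2^2.93 = 7.621
YHL354C: ΔΔCt = (31.94−17.46) − (32.89−17.70) = 14.48 − 15.19 = -0.71; fold change = 2^0.71 = 1.636
YPL114C: ΔΔCt = (17.09−17.46) − (21.61−17.70) = -0.37 − 3.91 = -4.28; fold change = 2^4.28 = 19.427
YER332C: ΔΔCt = (24.58−17.46) − (25.95−17.70) = 7.12 − 8.25 = -1.13; fold change = 2^1.13 = 2.189
YPL114C has the largest |ΔΔCt| = 4.28.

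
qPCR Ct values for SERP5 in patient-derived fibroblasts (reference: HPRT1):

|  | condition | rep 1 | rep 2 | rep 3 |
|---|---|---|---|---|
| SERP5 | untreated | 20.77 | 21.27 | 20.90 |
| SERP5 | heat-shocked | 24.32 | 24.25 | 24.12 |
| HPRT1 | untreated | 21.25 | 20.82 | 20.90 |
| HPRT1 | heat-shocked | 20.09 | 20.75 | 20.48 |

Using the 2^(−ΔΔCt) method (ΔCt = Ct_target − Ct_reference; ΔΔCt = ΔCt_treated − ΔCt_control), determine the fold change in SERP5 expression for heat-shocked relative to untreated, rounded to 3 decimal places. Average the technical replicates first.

0.072

Mean Ct: SERP5 untreated 20.980; SERP5 heat-shocked 24.230; HPRT1 untreated 20.990; HPRT1 heat-shocked 20.440
ΔCt(untreated) = 20.980 − 20.990 = -0.010
ΔCt(heat-shocked) = 24.230 − 20.440 = 3.790
ΔΔCt = 3.790 − (-0.010) = 3.800
Fold change = 2^(−3.800) = 0.0718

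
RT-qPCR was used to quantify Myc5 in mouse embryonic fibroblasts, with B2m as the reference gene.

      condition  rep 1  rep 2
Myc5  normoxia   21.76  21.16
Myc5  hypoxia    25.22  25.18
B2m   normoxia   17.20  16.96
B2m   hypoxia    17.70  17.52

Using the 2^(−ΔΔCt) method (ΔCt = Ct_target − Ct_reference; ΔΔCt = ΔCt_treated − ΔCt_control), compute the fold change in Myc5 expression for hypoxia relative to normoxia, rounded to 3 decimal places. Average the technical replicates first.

Mean Ct: Myc5 normoxia 21.460; Myc5 hypoxia 25.200; B2m normoxia 17.080; B2m hypoxia 17.610
ΔCt(normoxia) = 21.460 − 17.080 = 4.380
ΔCt(hypoxia) = 25.200 − 17.610 = 7.590
ΔΔCt = 7.590 − 4.380 = 3.210
Fold change = 2^(−3.210) = 0.1081

0.108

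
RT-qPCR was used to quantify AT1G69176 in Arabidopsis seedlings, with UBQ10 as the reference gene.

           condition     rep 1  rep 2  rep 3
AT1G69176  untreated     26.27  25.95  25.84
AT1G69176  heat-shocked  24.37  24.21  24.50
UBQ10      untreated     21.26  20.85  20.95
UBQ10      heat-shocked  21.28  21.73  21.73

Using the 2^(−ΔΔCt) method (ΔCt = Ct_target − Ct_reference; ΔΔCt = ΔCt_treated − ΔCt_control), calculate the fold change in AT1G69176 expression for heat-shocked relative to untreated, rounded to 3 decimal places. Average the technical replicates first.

Mean Ct: AT1G69176 untreated 26.020; AT1G69176 heat-shocked 24.360; UBQ10 untreated 21.020; UBQ10 heat-shocked 21.580
ΔCt(untreated) = 26.020 − 21.020 = 5.000
ΔCt(heat-shocked) = 24.360 − 21.580 = 2.780
ΔΔCt = 2.780 − 5.000 = -2.220
Fold change = 2^(−(-2.220)) = 2^2.220 = 4.6589

4.659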